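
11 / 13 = 0.85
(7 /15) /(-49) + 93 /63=22 /15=1.47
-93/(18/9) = -93/2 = -46.50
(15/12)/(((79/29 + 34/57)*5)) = 1653/21956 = 0.08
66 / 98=33 / 49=0.67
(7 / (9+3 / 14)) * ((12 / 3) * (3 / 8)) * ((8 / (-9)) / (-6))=196 / 1161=0.17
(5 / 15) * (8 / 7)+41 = 869 / 21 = 41.38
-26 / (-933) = 26 / 933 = 0.03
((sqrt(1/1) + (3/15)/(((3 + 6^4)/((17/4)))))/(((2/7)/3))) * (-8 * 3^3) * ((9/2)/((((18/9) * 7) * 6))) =-2105757/17320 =-121.58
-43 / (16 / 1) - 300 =-4843 / 16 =-302.69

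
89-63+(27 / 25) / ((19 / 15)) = 2551 / 95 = 26.85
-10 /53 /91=-10 /4823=-0.00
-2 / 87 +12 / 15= 338 / 435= 0.78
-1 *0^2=0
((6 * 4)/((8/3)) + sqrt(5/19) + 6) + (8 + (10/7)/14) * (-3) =-456/49 + sqrt(95)/19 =-8.79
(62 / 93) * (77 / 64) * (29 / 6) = 2233 / 576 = 3.88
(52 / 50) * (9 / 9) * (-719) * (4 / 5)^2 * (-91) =27218464 / 625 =43549.54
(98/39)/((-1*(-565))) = 98/22035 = 0.00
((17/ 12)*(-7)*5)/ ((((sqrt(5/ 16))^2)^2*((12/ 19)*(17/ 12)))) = -567.47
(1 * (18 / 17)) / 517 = 18 / 8789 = 0.00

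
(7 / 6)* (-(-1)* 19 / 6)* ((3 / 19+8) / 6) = 1085 / 216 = 5.02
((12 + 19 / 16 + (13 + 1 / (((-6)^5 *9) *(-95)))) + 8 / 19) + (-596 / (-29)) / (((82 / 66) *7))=1603154529853 / 55335299040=28.97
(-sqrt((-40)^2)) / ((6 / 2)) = -40 / 3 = -13.33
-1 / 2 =-0.50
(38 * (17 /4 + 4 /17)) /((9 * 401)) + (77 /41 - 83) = -407882561 /5030946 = -81.07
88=88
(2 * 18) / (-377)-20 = -7576 / 377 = -20.10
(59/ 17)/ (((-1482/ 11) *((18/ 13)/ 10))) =-3245/ 17442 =-0.19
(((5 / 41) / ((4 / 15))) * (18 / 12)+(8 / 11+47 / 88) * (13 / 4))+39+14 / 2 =732935 / 14432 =50.79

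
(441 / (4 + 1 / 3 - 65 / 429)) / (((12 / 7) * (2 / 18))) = 101871 / 184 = 553.65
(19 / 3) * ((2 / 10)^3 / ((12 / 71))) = 1349 / 4500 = 0.30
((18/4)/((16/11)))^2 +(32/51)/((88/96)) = 1963859/191488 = 10.26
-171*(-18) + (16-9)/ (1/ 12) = 3162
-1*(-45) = 45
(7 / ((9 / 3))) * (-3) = -7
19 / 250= 0.08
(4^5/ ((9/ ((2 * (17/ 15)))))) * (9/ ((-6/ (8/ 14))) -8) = -2158592/ 945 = -2284.22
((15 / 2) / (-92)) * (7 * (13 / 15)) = -91 / 184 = -0.49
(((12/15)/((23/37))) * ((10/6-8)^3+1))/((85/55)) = -11122496/52785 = -210.71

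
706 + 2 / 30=10591 / 15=706.07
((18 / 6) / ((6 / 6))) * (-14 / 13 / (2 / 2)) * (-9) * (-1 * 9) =-3402 / 13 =-261.69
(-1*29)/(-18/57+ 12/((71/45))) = -39121/9834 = -3.98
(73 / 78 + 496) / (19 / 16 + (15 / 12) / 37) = 11473256 / 28197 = 406.90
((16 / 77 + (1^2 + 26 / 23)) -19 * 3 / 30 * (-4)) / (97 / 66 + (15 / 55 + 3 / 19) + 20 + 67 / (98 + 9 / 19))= 18770511882 / 42648590075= 0.44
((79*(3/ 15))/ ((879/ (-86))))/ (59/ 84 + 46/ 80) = -380464/ 314389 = -1.21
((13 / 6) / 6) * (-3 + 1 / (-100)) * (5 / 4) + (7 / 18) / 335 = -261947 / 192960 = -1.36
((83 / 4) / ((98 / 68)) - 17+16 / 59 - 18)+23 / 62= -1788825 / 89621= -19.96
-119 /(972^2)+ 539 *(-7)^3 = -174668831687 /944784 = -184877.00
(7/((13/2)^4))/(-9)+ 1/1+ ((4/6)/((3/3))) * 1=428303/257049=1.67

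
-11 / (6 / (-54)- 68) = 99 / 613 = 0.16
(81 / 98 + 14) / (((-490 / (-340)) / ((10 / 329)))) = 247010 / 789929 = 0.31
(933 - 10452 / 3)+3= -2548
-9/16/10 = -9/160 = -0.06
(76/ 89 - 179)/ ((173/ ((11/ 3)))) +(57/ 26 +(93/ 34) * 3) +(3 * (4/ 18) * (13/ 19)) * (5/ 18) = 11781361528/ 1745604081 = 6.75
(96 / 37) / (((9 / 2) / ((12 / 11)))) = 256 / 407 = 0.63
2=2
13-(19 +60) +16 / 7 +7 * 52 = 2102 / 7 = 300.29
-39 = -39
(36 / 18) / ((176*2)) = 1 / 176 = 0.01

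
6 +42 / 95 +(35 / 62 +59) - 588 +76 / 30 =-9178859 / 17670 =-519.46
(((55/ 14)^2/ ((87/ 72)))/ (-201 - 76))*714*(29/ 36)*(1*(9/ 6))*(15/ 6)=-771375/ 7756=-99.46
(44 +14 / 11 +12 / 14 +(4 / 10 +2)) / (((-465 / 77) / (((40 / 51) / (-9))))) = 5536 / 7905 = 0.70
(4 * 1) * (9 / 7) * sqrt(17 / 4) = 10.60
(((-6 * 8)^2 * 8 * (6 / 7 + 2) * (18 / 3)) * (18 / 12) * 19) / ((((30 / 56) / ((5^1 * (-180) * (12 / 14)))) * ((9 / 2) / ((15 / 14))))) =-151289856000 / 49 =-3087548081.63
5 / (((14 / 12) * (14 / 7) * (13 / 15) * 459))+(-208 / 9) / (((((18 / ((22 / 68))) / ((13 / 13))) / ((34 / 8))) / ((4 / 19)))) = -872059 / 2380833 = -0.37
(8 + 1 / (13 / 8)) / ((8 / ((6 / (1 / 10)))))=840 / 13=64.62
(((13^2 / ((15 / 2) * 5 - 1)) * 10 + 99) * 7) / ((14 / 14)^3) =74249 / 73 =1017.11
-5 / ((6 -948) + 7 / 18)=90 / 16949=0.01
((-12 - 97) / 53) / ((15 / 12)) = -436 / 265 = -1.65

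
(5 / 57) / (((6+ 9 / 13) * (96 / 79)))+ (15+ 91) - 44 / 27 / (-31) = 1565281297 / 14757984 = 106.06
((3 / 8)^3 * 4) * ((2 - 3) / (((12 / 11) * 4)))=-99 / 2048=-0.05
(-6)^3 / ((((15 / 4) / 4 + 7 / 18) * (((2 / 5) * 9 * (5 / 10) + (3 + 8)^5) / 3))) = -29160 / 9612839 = -0.00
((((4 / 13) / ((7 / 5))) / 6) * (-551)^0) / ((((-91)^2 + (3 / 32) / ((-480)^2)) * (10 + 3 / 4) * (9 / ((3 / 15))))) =6553600 / 716714746710417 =0.00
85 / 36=2.36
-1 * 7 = -7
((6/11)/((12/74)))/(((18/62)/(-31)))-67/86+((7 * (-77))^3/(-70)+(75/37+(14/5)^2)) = 8807358402584/3937725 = 2236661.63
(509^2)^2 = 67122964561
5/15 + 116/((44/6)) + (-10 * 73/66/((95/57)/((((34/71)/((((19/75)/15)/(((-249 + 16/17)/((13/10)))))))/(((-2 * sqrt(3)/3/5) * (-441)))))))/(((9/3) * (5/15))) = 533/33 + 1924006250 * sqrt(3)/9452443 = 368.70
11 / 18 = 0.61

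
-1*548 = -548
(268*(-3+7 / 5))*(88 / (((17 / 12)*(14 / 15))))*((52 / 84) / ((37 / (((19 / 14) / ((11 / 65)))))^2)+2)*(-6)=347443.10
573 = 573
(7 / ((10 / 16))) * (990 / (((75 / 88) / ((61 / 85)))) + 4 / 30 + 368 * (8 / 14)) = 11693.22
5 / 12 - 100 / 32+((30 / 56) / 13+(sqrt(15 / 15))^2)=-1.67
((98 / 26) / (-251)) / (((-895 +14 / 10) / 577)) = 141365 / 14579084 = 0.01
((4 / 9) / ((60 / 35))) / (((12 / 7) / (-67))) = -3283 / 324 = -10.13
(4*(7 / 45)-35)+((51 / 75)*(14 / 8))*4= -6664 / 225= -29.62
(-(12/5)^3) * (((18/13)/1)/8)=-3888/1625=-2.39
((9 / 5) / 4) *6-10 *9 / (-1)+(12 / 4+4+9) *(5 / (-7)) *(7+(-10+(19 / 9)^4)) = -45936071 / 459270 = -100.02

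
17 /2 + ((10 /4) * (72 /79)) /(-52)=17369 /2054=8.46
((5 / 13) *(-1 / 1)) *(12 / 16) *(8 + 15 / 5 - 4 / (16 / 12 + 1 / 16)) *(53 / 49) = -2.54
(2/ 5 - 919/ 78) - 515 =-205289/ 390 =-526.38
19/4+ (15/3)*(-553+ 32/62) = -341951/124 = -2757.67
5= 5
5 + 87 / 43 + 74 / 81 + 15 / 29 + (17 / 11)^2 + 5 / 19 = 2578903051 / 232215093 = 11.11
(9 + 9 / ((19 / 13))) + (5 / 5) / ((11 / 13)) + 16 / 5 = 20419 / 1045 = 19.54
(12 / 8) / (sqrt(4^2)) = 3 / 8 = 0.38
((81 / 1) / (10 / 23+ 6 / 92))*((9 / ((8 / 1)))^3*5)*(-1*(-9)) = 2657205 / 256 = 10379.71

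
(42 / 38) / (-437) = -21 / 8303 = -0.00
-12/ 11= -1.09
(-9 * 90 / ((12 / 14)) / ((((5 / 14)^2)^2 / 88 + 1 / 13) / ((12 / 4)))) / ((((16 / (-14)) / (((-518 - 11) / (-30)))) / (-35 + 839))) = 1545573808370592 / 3388733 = 456091940.08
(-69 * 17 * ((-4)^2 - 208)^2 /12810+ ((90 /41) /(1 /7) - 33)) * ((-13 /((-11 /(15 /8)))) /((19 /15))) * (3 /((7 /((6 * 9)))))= -14074624252845 /102450964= -137379.13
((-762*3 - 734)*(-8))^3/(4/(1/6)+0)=587596970666.67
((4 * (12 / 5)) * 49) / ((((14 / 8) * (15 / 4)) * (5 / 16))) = 28672 / 125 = 229.38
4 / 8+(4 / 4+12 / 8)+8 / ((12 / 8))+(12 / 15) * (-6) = 53 / 15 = 3.53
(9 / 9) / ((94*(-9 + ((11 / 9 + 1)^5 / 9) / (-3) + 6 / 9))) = -1594323 / 1549686350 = -0.00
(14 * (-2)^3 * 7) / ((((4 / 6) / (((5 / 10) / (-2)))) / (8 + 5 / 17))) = 41454 / 17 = 2438.47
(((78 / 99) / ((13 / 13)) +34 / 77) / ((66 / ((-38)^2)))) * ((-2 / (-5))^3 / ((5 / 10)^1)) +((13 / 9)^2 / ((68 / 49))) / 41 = 83197781531 / 23909539500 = 3.48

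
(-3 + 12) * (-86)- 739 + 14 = -1499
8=8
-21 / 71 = -0.30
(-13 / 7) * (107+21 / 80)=-111553 / 560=-199.20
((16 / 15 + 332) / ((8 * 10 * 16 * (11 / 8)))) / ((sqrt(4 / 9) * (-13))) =-0.02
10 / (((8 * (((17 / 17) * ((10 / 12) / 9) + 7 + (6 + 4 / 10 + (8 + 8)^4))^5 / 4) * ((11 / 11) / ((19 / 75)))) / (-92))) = -167212596240000 / 1736462832297433698423808300429068043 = -0.00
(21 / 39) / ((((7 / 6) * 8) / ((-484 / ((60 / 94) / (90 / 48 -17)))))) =661.66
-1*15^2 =-225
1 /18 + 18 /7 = 331 /126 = 2.63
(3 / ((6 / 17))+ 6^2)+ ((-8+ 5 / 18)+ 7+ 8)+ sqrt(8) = 2 * sqrt(2)+ 466 / 9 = 54.61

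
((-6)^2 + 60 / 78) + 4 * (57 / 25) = 14914 / 325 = 45.89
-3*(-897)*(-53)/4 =-142623/4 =-35655.75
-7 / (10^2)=-7 / 100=-0.07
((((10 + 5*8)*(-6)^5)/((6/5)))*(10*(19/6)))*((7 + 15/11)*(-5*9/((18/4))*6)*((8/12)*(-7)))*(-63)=16650748800000/11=1513704436363.64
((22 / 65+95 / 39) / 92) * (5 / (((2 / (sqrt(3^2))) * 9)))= 541 / 21528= 0.03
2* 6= 12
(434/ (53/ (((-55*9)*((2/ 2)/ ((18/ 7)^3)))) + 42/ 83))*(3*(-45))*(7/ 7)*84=1284359006700/ 343037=3744083.02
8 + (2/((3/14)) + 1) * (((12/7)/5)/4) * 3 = 373/35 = 10.66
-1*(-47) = 47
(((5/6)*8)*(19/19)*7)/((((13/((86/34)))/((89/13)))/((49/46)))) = 13126610/198237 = 66.22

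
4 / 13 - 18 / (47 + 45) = 67 / 598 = 0.11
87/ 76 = 1.14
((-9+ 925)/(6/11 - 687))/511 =-10076/3858561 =-0.00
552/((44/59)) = 8142/11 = 740.18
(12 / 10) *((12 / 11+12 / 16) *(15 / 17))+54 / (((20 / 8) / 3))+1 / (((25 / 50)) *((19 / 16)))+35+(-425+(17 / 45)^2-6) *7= -41910828067 / 14389650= -2912.57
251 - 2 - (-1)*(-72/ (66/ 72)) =1875/ 11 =170.45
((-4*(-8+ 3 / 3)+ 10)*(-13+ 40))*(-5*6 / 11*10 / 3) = -102600 / 11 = -9327.27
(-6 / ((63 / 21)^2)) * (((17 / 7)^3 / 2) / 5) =-4913 / 5145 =-0.95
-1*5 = -5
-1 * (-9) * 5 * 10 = 450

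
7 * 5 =35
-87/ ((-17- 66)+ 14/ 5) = 1.08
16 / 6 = 8 / 3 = 2.67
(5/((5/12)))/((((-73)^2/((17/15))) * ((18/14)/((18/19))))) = 0.00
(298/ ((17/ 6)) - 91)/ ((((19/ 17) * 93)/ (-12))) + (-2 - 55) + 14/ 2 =-30414/ 589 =-51.64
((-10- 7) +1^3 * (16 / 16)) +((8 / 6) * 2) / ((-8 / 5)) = -53 / 3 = -17.67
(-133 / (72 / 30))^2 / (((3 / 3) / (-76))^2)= 159643225 / 9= 17738136.11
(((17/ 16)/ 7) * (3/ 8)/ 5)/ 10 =51/ 44800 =0.00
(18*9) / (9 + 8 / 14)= 1134 / 67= 16.93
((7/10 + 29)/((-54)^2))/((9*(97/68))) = 187/235710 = 0.00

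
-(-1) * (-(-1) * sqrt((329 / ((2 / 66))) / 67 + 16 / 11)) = sqrt(88807763) / 737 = 12.79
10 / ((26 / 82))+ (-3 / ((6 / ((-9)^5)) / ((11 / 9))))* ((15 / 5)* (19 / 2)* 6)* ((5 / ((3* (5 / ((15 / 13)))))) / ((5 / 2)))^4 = 99630698 / 28561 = 3488.35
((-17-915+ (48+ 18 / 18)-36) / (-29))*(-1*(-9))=8271 / 29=285.21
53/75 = 0.71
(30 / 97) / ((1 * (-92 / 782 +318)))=255 / 262094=0.00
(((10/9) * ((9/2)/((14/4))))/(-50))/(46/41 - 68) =41/95970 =0.00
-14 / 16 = -7 / 8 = -0.88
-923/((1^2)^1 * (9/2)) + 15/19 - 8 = -212.32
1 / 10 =0.10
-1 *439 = -439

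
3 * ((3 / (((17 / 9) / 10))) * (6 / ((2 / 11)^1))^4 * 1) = 960596010 / 17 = 56505647.65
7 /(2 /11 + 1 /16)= 1232 /43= 28.65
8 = 8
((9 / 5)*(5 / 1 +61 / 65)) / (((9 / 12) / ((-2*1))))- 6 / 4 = -19503 / 650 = -30.00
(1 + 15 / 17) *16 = 512 / 17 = 30.12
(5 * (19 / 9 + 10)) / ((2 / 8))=2180 / 9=242.22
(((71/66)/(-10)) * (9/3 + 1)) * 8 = -568/165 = -3.44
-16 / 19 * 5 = -80 / 19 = -4.21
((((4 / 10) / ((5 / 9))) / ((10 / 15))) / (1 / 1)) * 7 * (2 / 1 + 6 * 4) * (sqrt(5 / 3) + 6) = 1638 * sqrt(15) / 25 + 29484 / 25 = 1433.12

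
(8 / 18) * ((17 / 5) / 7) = 0.22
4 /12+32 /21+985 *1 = 6908 /7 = 986.86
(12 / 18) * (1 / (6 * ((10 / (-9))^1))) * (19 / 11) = -19 / 110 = -0.17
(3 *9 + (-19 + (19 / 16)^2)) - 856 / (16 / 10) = -134551 / 256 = -525.59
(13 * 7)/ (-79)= -91/ 79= -1.15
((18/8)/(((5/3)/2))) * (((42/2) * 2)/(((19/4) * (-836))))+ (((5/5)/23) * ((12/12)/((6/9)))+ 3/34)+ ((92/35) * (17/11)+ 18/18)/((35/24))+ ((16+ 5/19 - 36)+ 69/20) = -12.69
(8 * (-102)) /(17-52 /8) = -77.71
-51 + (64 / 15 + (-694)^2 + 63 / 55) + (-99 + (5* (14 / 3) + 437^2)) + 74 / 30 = 22192045 / 33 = 672486.21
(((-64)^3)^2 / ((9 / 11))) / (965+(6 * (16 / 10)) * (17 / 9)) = 3779571220480 / 44241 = 85431414.76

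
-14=-14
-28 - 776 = -804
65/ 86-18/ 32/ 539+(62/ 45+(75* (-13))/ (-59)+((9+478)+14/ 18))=498615854971/ 984558960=506.44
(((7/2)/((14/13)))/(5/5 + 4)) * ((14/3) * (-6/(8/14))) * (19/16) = -12103/320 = -37.82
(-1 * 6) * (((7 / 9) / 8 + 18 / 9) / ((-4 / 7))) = 1057 / 48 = 22.02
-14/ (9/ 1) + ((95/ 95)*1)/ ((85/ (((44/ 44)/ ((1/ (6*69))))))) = 2536/ 765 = 3.32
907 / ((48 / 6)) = 907 / 8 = 113.38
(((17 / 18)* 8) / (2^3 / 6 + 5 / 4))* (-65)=-190.11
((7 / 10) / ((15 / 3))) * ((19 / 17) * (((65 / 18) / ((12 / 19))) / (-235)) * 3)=-0.01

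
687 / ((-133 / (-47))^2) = 1517583 / 17689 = 85.79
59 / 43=1.37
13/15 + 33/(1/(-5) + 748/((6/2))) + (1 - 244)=-13565359/56055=-242.00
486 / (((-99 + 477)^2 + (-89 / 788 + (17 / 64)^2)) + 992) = 392159232 / 116095236709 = 0.00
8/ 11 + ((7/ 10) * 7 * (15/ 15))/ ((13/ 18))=5371/ 715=7.51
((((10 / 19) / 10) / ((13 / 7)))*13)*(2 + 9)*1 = 4.05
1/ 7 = 0.14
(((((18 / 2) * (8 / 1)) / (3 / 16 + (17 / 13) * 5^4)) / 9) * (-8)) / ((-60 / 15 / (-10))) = -33280 / 170039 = -0.20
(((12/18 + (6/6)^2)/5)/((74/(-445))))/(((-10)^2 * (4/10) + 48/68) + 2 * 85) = -7565/795204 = -0.01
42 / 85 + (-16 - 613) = -53423 / 85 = -628.51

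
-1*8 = -8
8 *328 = 2624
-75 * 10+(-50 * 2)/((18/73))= -10400/9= -1155.56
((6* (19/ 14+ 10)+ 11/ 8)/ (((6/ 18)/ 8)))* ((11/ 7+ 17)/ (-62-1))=-506090/ 1029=-491.83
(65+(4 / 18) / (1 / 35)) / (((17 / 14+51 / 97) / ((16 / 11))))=14231840 / 233937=60.84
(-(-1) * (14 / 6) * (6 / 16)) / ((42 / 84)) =7 / 4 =1.75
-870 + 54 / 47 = -40836 / 47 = -868.85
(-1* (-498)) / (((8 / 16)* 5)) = 996 / 5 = 199.20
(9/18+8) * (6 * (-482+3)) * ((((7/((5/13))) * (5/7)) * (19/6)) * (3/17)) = -354939/2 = -177469.50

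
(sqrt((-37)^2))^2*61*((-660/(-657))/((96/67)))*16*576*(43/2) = 846874790080/73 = 11601024521.64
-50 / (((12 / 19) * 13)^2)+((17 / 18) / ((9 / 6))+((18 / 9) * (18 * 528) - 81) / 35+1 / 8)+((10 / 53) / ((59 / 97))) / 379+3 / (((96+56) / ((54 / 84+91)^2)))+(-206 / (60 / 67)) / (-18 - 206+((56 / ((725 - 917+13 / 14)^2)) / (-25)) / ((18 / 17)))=57354436830698237330587127 / 81058291210098314219835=707.57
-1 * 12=-12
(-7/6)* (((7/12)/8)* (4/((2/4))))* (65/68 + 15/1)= -53165/4896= -10.86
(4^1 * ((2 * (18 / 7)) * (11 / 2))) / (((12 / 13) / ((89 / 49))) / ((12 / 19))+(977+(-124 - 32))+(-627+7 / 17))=649077 / 1119916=0.58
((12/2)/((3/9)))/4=4.50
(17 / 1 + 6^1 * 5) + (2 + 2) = 51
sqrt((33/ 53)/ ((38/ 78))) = 3 *sqrt(144001)/ 1007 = 1.13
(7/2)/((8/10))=35/8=4.38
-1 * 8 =-8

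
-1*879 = -879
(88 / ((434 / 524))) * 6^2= 830016 / 217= 3824.96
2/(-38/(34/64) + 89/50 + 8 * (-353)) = -1700/2459687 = -0.00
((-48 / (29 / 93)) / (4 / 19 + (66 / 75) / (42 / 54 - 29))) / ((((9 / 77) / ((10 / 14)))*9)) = -53086000 / 91089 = -582.79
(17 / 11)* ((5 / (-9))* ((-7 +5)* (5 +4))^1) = 170 / 11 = 15.45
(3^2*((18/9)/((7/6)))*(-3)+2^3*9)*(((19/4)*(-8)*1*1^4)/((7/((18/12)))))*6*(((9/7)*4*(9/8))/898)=-1246590/154007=-8.09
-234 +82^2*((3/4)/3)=1447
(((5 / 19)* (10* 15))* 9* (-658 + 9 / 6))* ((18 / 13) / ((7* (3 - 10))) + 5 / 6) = -349624125 / 1862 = -187768.06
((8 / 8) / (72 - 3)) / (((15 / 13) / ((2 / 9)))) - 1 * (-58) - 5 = 493721 / 9315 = 53.00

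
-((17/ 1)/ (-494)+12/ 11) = -5741/ 5434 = -1.06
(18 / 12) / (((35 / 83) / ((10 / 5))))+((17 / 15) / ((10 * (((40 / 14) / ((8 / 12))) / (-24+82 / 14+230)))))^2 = 5457611647 / 141750000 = 38.50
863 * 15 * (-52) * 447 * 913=-274715838540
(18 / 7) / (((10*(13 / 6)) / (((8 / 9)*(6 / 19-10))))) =-1.02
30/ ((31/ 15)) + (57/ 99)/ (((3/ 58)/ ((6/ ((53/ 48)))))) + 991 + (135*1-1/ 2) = 43393391/ 36146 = 1200.50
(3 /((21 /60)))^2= 3600 /49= 73.47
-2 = -2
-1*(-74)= 74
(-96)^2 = 9216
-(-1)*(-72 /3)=-24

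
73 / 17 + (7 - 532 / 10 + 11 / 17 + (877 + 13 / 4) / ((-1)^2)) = 838.99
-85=-85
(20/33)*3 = 20/11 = 1.82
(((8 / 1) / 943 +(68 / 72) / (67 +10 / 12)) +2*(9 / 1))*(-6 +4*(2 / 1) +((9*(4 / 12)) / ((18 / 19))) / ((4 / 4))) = 643282643 / 6908418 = 93.12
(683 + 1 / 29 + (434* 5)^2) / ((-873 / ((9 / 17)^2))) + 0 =-1229201172 / 812957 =-1512.01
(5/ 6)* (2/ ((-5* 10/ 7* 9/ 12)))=-14/ 45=-0.31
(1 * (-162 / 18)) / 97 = -9 / 97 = -0.09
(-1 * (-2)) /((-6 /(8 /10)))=-4 /15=-0.27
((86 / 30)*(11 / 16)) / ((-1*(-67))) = 473 / 16080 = 0.03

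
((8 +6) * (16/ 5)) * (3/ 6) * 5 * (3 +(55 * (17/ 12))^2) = 6122599/ 9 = 680288.78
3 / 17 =0.18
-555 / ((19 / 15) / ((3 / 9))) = -2775 / 19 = -146.05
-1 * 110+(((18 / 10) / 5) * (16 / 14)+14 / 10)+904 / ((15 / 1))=-25159 / 525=-47.92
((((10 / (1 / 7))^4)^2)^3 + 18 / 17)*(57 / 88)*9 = 835389959434959849995560500000000000000000004617 / 748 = 1116831496570801938496739000000000000000000000.00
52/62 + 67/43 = 2.40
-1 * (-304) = 304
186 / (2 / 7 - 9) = -21.34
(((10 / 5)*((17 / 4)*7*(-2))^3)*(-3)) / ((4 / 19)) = 96054063 / 16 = 6003378.94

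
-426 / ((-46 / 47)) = 10011 / 23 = 435.26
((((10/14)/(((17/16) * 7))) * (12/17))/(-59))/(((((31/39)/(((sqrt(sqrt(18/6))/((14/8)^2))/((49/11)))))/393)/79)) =-4.33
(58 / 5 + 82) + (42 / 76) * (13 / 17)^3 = 87603477 / 933470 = 93.85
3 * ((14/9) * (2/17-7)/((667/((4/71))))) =-2184/805069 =-0.00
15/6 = 5/2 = 2.50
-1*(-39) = 39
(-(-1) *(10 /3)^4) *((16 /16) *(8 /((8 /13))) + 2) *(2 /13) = 100000 /351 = 284.90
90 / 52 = 45 / 26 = 1.73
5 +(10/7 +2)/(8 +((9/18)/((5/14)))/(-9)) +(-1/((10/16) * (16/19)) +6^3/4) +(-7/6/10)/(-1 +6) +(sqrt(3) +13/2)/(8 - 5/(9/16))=148856707/2965200 - 9 * sqrt(3)/8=48.25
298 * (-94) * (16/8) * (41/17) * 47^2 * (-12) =60888451872/17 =3581673639.53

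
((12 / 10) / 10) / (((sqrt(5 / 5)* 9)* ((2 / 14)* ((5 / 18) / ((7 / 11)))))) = 294 / 1375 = 0.21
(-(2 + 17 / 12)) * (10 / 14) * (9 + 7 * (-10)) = 12505 / 84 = 148.87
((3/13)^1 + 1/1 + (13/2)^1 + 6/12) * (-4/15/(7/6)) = -856/455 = -1.88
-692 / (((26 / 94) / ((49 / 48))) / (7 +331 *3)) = -99604750 / 39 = -2553967.95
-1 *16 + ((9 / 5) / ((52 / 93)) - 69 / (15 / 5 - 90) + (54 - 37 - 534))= -3988567 / 7540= -528.99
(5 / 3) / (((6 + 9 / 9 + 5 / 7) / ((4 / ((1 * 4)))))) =35 / 162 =0.22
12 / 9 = 4 / 3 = 1.33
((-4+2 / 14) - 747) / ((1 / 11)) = -57816 / 7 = -8259.43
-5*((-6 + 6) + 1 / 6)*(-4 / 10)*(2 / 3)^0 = 1 / 3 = 0.33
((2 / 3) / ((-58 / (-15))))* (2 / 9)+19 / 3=1663 / 261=6.37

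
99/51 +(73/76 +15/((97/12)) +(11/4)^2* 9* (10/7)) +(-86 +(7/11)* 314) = 4165066119/19299896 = 215.81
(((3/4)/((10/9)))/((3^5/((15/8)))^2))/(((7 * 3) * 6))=5/15676416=0.00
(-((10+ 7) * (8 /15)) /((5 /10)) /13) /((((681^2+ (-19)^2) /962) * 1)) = -10064 /3480915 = -0.00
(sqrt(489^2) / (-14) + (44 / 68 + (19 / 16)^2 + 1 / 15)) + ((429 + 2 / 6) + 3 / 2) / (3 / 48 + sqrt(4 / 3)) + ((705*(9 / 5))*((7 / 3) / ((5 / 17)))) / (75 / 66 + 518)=-141366863867 / 4199005440 + 661760*sqrt(3) / 3063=340.54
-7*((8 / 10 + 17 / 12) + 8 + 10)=-141.52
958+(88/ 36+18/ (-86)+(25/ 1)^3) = 6418486/ 387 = 16585.24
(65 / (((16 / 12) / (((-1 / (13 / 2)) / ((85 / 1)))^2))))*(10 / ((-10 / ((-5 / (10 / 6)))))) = 9 / 18785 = 0.00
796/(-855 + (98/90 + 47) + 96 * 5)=-35820/14711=-2.43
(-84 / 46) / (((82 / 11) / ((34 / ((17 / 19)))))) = -8778 / 943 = -9.31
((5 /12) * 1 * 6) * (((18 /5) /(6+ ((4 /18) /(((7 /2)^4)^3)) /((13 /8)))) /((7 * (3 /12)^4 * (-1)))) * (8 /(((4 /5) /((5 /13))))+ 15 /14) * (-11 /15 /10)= 480551413202784 /24291459201595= 19.78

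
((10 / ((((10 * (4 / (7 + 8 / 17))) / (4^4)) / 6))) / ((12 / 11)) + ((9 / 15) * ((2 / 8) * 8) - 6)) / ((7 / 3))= 669336 / 595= 1124.93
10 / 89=0.11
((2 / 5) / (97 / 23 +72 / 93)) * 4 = 5704 / 17795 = 0.32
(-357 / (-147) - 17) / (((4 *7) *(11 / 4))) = -102 / 539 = -0.19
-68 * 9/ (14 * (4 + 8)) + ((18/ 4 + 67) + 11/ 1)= 552/ 7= 78.86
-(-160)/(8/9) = 180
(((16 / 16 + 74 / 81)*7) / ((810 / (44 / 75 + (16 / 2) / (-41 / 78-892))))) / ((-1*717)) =-327273758 / 24562115042175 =-0.00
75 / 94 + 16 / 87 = 8029 / 8178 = 0.98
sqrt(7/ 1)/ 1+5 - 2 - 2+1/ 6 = 7/ 6+sqrt(7) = 3.81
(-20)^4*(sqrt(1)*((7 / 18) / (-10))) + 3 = -55973 / 9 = -6219.22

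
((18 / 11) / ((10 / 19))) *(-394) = -1224.98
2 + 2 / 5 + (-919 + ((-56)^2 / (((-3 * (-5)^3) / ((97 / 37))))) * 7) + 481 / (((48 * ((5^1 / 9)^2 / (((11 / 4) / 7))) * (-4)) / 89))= -26030979467 / 24864000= -1046.93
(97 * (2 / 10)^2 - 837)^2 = 433805584 / 625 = 694088.93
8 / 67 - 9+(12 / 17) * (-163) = -141167 / 1139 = -123.94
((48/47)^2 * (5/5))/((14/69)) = 79488/15463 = 5.14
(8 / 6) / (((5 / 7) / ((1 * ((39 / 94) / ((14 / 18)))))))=234 / 235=1.00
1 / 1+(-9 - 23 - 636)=-667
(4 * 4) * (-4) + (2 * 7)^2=132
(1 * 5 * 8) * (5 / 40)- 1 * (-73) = 78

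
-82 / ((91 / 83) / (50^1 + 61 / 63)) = -1681082 / 441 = -3811.98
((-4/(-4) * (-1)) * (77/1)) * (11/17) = -49.82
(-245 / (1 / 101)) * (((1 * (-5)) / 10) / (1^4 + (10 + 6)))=24745 / 34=727.79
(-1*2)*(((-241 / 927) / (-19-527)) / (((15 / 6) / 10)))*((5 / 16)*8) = -2410 / 253071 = -0.01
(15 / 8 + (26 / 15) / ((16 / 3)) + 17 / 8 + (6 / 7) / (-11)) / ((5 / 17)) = 14.44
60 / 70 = 6 / 7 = 0.86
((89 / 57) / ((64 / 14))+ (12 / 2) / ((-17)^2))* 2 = 190991 / 263568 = 0.72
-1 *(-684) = 684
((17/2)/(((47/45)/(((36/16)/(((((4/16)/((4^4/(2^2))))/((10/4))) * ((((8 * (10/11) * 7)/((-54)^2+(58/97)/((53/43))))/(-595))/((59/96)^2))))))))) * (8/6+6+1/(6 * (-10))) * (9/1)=-4916660411528278875/494852096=-9935616017.94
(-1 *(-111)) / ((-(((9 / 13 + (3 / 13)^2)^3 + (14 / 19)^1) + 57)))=-1.91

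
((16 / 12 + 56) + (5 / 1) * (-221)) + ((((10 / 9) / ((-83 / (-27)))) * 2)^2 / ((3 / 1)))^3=-1027568409498767 / 980821120107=-1047.66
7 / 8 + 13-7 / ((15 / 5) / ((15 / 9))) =719 / 72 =9.99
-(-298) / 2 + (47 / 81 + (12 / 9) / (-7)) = 84704 / 567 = 149.39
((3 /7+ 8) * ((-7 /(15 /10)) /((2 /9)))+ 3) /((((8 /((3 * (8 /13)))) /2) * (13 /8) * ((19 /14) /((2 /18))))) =-12992 /3211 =-4.05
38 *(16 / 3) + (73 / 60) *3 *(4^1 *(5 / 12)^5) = 50475577 / 248832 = 202.85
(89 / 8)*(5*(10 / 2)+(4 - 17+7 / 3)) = 3827 / 24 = 159.46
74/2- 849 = -812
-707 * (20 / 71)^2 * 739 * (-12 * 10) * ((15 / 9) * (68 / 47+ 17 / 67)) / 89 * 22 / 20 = 246210176520000 / 1412795701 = 174271.61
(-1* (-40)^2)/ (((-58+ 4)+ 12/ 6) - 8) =80/ 3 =26.67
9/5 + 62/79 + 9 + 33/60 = 19173/1580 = 12.13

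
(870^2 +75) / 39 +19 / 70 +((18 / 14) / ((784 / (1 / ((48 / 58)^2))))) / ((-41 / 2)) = 9084149954423 / 468016640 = 19409.89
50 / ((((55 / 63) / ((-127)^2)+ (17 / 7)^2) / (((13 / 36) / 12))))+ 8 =8311621813 / 1006845936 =8.26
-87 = -87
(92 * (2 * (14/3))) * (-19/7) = -6992/3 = -2330.67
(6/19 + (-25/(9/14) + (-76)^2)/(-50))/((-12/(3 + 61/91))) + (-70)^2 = 11519026891/2334150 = 4935.00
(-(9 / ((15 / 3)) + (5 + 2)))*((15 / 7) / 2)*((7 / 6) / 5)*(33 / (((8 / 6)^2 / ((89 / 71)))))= -290763 / 5680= -51.19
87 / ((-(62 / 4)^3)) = -0.02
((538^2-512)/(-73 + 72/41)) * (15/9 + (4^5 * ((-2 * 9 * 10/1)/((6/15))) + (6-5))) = 712004726048/381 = 1868778808.52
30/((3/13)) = 130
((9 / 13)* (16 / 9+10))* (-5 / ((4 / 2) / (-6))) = 1590 / 13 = 122.31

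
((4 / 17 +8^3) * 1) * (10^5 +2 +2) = 870834832 / 17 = 51225578.35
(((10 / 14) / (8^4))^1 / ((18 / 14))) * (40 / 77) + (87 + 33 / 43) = 1339076659 / 15257088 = 87.77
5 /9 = 0.56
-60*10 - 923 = -1523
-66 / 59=-1.12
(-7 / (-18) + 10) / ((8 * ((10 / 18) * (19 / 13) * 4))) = 0.40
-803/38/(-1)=803/38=21.13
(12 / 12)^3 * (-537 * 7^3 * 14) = -2578674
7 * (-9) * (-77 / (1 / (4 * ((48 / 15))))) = 310464 / 5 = 62092.80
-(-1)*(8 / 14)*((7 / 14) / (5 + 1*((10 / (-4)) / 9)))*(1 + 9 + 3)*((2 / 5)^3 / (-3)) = -1248 / 74375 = -0.02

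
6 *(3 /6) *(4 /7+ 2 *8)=348 /7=49.71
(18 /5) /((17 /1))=18 /85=0.21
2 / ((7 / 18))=36 / 7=5.14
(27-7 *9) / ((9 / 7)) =-28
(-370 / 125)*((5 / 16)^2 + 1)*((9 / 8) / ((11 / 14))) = -655011 / 140800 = -4.65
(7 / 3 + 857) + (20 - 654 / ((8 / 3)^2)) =75587 / 96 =787.36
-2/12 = -1/6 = -0.17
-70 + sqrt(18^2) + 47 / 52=-2657 / 52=-51.10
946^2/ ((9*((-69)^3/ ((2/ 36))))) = -0.02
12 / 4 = 3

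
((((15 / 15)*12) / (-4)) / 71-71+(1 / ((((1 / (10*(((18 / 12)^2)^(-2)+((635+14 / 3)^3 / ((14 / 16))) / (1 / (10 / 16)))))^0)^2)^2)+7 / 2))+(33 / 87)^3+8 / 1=-202556755 / 3463238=-58.49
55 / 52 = 1.06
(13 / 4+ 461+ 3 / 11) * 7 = 143073 / 44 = 3251.66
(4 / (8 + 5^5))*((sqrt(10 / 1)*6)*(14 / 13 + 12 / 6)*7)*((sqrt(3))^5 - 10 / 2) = 5.52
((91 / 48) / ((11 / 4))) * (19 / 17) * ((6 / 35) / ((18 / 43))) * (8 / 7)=21242 / 58905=0.36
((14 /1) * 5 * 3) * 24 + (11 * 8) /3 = 15208 /3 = 5069.33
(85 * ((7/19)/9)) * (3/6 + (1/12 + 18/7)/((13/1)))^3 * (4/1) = 38654311765/7952542416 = 4.86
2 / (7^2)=2 / 49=0.04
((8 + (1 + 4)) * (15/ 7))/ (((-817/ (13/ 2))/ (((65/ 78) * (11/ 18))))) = -46475/ 411768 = -0.11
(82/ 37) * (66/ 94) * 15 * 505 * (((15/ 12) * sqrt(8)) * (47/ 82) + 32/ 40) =16398360/ 1739 + 1249875 * sqrt(2)/ 74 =33316.12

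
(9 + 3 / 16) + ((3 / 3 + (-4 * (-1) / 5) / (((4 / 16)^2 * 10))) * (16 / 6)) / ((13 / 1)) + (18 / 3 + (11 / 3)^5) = 857247101 / 1263600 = 678.42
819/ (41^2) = 819/ 1681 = 0.49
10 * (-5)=-50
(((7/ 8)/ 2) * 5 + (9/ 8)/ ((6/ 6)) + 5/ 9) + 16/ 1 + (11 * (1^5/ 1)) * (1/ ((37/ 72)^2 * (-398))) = 775319363/ 39230064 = 19.76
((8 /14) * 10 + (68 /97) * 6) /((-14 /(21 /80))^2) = 0.00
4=4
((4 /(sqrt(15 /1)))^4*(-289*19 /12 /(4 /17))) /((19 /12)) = -314432 /225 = -1397.48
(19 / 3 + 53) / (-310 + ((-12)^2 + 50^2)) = 89 / 3501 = 0.03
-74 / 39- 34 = -1400 / 39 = -35.90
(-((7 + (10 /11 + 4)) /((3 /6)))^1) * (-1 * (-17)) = -4454 /11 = -404.91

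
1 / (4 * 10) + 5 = 201 / 40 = 5.02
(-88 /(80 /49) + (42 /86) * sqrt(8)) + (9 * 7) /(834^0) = 42 * sqrt(2) /43 + 91 /10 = 10.48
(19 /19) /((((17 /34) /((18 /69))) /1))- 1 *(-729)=16779 /23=729.52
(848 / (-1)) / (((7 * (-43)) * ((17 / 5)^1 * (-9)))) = -4240 / 46053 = -0.09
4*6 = 24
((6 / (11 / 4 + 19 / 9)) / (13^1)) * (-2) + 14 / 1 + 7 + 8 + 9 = 86018 / 2275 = 37.81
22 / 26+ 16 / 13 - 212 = -2729 / 13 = -209.92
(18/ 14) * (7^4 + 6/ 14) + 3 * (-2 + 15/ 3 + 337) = 201270/ 49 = 4107.55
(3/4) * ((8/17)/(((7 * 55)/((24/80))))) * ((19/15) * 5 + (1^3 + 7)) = 129/32725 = 0.00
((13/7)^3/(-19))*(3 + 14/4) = -28561/13034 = -2.19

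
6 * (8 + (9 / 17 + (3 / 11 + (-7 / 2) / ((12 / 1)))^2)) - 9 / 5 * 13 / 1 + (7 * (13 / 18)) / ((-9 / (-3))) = 261822469 / 8886240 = 29.46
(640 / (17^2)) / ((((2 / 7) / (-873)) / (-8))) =15644160 / 289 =54132.04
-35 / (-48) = 35 / 48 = 0.73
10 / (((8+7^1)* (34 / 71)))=71 / 51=1.39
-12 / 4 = -3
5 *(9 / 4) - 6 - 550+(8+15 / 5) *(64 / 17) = -34227 / 68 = -503.34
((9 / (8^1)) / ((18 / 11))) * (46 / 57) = 253 / 456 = 0.55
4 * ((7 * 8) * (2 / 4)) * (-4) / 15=-448 / 15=-29.87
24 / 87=8 / 29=0.28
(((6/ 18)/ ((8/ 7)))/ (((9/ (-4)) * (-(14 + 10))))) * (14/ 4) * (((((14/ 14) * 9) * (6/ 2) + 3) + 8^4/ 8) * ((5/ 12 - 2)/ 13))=-252301/ 202176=-1.25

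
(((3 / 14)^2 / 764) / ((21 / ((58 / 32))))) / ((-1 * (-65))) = 87 / 1090136320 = 0.00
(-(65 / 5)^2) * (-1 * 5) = 845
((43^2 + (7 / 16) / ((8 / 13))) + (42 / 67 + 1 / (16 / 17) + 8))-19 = 15783273 / 8576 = 1840.40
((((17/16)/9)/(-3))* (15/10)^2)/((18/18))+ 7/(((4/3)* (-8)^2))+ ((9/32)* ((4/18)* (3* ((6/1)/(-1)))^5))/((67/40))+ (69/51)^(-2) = -1919181732671/27220224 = -70505.73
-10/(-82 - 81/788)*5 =0.61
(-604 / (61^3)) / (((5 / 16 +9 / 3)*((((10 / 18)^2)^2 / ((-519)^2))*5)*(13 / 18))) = -307421459332992 / 488718465625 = -629.04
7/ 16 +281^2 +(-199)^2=1896999/ 16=118562.44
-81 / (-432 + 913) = -81 / 481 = -0.17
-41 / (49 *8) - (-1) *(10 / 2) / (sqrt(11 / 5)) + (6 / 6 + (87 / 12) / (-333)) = 4.24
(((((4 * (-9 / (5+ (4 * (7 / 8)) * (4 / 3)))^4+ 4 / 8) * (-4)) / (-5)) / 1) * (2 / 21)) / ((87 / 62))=1229784632 / 6461011935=0.19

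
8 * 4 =32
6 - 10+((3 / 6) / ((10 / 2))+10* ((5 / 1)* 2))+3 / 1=991 / 10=99.10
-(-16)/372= 4/93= 0.04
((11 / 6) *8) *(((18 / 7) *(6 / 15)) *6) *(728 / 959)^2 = 34265088 / 656915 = 52.16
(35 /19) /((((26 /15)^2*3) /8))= 5250 /3211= 1.64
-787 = -787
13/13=1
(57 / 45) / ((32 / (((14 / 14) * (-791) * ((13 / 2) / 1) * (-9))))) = 586131 / 320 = 1831.66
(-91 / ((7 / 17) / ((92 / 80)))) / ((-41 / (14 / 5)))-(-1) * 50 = 67.36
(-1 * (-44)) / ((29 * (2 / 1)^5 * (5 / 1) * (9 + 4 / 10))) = 11 / 10904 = 0.00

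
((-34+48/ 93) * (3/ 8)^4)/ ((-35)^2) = -42039/ 77772800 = -0.00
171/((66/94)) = 243.55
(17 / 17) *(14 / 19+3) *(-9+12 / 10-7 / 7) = -3124 / 95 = -32.88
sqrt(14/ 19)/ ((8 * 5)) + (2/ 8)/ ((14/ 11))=sqrt(266)/ 760 + 11/ 56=0.22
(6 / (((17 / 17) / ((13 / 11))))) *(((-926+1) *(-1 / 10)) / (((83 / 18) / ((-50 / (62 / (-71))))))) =230519250 / 28303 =8144.69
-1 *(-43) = 43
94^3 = 830584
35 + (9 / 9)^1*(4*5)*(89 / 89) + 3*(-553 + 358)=-530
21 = 21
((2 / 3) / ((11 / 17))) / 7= 0.15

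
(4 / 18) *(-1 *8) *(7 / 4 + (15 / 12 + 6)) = -16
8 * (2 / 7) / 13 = 16 / 91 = 0.18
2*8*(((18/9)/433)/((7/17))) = 544/3031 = 0.18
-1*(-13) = 13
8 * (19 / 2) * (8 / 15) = 608 / 15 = 40.53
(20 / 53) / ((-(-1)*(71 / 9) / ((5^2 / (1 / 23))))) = 103500 / 3763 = 27.50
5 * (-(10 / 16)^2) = -125 / 64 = -1.95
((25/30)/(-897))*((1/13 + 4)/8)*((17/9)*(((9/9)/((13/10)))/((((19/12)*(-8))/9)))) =22525/46084272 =0.00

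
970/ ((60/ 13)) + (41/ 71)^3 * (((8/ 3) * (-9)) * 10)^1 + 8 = 369259259/ 2147466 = 171.95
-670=-670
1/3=0.33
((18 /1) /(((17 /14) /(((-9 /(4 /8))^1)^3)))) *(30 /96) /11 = -459270 /187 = -2455.99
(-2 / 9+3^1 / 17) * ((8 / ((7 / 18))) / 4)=-4 / 17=-0.24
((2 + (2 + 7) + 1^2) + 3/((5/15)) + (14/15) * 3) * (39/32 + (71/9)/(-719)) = 29761543/1035360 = 28.75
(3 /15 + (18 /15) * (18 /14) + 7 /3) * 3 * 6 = 2568 /35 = 73.37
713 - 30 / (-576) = 68453 / 96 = 713.05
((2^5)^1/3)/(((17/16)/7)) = 3584/51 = 70.27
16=16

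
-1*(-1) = 1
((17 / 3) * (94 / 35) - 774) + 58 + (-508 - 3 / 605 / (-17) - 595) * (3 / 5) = -1471485046 / 1079925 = -1362.58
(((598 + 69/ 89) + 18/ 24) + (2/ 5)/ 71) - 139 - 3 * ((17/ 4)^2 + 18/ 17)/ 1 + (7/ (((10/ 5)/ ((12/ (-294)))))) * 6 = 24201702437/ 60156880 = 402.31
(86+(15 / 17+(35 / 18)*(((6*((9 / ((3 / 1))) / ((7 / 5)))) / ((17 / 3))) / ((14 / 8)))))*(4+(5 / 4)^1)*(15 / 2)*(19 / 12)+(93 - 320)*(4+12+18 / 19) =17847049 / 10336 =1726.69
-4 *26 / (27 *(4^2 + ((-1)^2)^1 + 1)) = -52 / 243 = -0.21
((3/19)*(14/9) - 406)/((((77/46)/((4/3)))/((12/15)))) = -2431744/9405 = -258.56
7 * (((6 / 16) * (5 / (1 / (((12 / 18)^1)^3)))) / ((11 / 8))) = 2.83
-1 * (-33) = 33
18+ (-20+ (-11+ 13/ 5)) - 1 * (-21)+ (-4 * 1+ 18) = 123/ 5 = 24.60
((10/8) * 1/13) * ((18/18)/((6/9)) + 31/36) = 425/1872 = 0.23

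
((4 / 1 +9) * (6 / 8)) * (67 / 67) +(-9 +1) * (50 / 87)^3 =21681617 / 2634012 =8.23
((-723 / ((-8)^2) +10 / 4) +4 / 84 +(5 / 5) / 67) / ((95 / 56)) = -786509 / 152760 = -5.15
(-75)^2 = 5625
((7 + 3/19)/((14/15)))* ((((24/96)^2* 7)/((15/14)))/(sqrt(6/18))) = 119* sqrt(3)/38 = 5.42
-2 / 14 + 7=48 / 7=6.86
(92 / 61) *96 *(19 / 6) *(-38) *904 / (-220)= 240189184 / 3355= 71591.41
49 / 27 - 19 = -464 / 27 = -17.19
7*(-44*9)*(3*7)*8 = -465696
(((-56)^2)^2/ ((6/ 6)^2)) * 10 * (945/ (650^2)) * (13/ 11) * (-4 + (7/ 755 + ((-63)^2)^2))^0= 929359872/ 3575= 259960.80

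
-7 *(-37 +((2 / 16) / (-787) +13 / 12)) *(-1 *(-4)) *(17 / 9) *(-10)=-403646215 / 21249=-18996.01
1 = 1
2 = 2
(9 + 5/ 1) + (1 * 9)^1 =23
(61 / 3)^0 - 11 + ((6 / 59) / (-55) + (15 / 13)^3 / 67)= -4766538869 / 477660755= -9.98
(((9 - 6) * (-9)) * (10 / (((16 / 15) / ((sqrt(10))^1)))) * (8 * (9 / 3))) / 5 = -1215 * sqrt(10) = -3842.17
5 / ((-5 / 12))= -12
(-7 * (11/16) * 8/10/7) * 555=-1221/4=-305.25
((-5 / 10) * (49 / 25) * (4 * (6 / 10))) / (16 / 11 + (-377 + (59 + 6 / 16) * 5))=3696 / 123625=0.03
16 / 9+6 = 70 / 9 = 7.78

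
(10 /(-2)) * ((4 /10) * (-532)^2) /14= -40432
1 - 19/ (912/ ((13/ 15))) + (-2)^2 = 3587/ 720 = 4.98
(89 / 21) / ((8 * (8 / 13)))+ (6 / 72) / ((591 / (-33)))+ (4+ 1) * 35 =46561097 / 264768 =175.86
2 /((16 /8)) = 1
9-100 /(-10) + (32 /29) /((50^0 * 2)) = 567 /29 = 19.55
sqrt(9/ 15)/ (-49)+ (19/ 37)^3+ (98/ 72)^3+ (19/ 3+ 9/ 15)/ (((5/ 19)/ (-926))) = -1441259045050331/ 59081659200 -sqrt(15)/ 245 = -24394.37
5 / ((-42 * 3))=-5 / 126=-0.04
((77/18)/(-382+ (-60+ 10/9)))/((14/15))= -165/15872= -0.01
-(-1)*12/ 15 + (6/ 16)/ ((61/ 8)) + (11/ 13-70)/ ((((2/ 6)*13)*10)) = -15395/ 20618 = -0.75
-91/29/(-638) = 91/18502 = 0.00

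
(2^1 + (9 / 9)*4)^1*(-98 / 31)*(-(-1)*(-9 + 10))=-588 / 31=-18.97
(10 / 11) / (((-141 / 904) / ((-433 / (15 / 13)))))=10177232 / 4653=2187.24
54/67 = 0.81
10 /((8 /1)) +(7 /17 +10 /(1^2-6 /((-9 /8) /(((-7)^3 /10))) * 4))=1228393 /745348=1.65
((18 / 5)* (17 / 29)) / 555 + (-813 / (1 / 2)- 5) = -43751473 / 26825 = -1631.00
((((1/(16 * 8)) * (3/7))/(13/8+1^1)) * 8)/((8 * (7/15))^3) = 3375/17210368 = 0.00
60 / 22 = 30 / 11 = 2.73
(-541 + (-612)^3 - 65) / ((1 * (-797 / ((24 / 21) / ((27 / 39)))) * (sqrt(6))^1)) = 3973173256 * sqrt(6) / 50211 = 193826.99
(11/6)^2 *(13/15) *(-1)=-1573/540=-2.91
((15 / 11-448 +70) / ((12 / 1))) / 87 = -1381 / 3828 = -0.36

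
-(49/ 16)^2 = -2401/ 256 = -9.38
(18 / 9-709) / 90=-707 / 90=-7.86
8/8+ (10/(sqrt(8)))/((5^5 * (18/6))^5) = sqrt(2)/28967857360839843750+ 1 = 1.00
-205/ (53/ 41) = -8405/ 53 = -158.58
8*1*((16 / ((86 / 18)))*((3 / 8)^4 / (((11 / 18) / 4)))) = 6561 / 1892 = 3.47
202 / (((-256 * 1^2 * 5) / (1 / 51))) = -0.00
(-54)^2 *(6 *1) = 17496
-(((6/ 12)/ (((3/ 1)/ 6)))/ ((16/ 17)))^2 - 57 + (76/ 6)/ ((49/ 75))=-485969/ 12544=-38.74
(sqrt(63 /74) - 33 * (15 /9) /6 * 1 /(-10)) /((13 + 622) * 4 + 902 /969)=3553 /9848648 + 2907 * sqrt(518) /182199988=0.00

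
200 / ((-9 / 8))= -1600 / 9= -177.78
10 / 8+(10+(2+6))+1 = 20.25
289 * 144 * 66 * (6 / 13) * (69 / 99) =11486016 / 13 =883539.69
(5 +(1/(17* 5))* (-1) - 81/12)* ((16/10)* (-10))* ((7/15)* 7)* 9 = 352212/425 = 828.73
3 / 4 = 0.75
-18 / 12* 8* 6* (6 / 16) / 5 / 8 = -27 / 40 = -0.68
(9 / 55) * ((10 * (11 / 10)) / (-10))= -9 / 50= -0.18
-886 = -886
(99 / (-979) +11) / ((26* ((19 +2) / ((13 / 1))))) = 485 / 1869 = 0.26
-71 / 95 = -0.75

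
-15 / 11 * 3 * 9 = -405 / 11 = -36.82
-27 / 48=-9 / 16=-0.56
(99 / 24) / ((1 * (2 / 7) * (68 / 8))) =231 / 136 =1.70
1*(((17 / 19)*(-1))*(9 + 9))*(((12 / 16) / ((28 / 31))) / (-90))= 1581 / 10640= 0.15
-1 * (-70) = 70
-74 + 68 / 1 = -6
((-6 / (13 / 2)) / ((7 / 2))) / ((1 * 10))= -12 / 455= -0.03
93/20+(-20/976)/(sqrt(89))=93/20 - 5 * sqrt(89)/21716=4.65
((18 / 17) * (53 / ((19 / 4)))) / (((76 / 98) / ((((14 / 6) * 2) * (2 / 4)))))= 35.55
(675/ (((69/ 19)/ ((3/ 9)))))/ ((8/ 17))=24225/ 184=131.66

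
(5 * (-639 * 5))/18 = -1775/2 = -887.50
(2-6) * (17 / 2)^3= -4913 / 2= -2456.50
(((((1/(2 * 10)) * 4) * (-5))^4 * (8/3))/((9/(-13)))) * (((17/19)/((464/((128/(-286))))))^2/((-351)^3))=36992/557592641629430121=0.00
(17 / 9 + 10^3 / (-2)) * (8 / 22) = -181.13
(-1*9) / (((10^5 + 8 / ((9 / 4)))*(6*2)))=-27 / 3600128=-0.00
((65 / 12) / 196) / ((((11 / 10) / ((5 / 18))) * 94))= 1625 / 21887712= 0.00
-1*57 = -57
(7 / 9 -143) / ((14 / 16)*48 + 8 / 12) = -3.33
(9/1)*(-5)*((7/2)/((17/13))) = -4095/34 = -120.44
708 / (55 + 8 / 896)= 79296 / 6161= 12.87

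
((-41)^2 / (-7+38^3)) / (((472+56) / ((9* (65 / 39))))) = 1681 / 1931248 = 0.00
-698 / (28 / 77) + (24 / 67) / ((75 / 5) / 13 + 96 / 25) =-139147033 / 72494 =-1919.43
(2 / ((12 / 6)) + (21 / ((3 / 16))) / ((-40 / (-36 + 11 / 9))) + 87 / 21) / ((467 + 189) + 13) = 0.15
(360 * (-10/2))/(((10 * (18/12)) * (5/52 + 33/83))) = -517920/2131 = -243.04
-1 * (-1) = 1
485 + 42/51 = 485.82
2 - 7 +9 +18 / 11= 62 / 11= 5.64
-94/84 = -1.12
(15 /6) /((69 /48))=40 /23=1.74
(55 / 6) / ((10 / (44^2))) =5324 / 3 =1774.67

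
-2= -2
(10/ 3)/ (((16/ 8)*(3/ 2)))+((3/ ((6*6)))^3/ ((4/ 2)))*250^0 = 3841/ 3456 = 1.11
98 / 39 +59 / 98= 11905 / 3822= 3.11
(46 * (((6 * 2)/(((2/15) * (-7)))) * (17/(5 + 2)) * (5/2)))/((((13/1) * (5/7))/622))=-21888180/91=-240529.45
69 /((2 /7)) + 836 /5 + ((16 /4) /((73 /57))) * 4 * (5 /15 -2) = 283151 /730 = 387.88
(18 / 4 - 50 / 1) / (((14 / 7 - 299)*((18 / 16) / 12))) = 1456 / 891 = 1.63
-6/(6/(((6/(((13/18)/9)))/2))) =-486/13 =-37.38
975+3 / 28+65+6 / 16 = 58267 / 56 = 1040.48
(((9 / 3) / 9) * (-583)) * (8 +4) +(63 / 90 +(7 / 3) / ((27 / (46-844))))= -648071 / 270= -2400.26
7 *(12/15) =28/5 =5.60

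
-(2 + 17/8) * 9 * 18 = -2673/4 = -668.25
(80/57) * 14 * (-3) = -1120/19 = -58.95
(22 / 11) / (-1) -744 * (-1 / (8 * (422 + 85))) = -307 / 169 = -1.82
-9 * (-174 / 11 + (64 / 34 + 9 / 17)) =22563 / 187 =120.66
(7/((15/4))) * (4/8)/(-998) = -7/7485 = -0.00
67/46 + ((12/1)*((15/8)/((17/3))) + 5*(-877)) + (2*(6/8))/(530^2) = -962033622227/219663800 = -4379.57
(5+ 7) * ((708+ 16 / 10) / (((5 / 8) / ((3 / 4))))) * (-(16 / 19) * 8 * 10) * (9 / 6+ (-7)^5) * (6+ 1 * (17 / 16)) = 81703820851.20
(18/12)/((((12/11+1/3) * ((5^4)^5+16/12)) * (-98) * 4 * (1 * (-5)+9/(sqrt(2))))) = -2673 * sqrt(2)/326811218261723319152- 1485/163405609130861659576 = -0.00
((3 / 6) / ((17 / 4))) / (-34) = -1 / 289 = -0.00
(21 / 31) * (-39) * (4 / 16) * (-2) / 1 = 819 / 62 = 13.21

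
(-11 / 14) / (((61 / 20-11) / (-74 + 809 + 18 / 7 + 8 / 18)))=5114450 / 70119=72.94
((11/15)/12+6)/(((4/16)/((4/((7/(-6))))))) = -8728/105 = -83.12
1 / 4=0.25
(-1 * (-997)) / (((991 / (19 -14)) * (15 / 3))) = 1.01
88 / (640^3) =11 / 32768000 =0.00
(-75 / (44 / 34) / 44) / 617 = -0.00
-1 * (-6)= 6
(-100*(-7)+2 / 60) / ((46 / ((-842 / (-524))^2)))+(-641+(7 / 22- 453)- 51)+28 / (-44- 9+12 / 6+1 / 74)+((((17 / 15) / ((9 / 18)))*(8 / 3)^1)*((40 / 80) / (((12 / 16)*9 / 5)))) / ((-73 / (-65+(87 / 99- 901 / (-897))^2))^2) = -11257532442133880522894437464193 / 10193800880741304427272912240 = -1104.35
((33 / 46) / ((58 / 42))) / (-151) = -693 / 201434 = -0.00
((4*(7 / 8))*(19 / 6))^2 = 122.84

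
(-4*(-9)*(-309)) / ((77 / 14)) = -2022.55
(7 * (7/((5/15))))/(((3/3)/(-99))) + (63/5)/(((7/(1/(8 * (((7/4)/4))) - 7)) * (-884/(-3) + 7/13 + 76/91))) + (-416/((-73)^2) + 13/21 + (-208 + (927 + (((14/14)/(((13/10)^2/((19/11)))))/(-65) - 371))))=-15523786486586667451/1092876868368285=-14204.52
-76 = -76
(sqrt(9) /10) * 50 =15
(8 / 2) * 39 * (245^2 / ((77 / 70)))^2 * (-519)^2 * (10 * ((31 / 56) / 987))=3990965960145937500 / 5687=701769994750472.57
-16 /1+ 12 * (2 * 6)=128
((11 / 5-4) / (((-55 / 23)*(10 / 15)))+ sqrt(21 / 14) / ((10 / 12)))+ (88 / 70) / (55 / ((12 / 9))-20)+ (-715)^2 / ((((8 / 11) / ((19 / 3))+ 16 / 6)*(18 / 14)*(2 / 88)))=3*sqrt(6) / 5+ 269233335807859 / 42804300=6289868.04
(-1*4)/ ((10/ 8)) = -16/ 5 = -3.20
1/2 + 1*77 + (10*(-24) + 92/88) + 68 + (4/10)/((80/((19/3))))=-616591/6600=-93.42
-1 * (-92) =92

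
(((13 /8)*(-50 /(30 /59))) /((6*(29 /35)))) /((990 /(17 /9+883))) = -28.73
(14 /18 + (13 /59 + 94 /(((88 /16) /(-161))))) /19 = -16066478 /110979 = -144.77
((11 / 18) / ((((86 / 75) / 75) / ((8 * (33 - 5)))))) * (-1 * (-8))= 3080000 / 43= 71627.91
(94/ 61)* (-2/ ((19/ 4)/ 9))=-6768/ 1159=-5.84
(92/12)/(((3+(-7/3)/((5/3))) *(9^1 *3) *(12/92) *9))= 0.15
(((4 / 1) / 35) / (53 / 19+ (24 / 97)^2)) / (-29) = -0.00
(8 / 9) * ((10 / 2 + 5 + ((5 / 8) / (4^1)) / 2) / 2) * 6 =215 / 8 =26.88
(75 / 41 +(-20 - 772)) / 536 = -32397 / 21976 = -1.47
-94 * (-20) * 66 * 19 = 2357520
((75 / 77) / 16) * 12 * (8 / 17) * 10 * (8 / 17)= 36000 / 22253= 1.62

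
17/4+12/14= 143/28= 5.11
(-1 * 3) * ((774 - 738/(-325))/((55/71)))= -53737344/17875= -3006.28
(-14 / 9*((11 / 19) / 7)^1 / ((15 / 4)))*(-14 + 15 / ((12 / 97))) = -3146 / 855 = -3.68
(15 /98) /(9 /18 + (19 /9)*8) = 135 /15337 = 0.01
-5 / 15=-1 / 3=-0.33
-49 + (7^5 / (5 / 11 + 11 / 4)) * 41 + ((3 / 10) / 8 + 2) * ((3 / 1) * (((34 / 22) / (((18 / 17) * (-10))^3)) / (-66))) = 1140852170056814381 / 5306653440000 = 214985.24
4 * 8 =32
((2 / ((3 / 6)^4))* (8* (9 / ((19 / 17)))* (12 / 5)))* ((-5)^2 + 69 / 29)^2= 296315006976 / 79895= 3708805.39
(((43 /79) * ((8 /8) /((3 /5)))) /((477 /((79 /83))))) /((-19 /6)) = -430 /752229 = -0.00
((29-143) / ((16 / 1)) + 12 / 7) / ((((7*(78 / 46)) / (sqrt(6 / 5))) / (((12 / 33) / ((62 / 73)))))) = -169579*sqrt(30) / 4344340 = -0.21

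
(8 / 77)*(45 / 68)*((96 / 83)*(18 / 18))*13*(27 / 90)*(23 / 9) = 0.79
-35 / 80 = -7 / 16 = -0.44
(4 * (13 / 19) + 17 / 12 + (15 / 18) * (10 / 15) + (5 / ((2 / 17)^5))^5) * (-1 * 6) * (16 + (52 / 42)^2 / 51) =-277941241422752976022450642443722942038819 / 5377043202048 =-51690349320029852208557580000.00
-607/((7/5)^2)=-15175/49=-309.69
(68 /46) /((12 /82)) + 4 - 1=904 /69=13.10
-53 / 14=-3.79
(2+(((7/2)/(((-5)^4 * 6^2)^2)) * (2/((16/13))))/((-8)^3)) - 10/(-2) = 7.00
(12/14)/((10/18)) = 54/35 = 1.54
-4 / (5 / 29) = -116 / 5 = -23.20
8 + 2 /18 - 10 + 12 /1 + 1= 100 /9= 11.11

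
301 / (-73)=-4.12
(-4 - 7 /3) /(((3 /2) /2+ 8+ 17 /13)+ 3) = -988 /2037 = -0.49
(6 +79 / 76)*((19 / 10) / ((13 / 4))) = 107 / 26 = 4.12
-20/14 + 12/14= -4/7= -0.57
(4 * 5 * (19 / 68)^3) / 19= 1805 / 78608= 0.02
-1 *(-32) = 32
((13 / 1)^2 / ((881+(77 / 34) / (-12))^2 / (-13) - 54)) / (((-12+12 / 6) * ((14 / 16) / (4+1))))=1462885632 / 904850613583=0.00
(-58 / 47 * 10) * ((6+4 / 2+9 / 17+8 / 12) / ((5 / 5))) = -272020 / 2397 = -113.48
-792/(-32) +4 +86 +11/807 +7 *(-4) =280073/3228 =86.76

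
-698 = -698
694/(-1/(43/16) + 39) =29842/1661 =17.97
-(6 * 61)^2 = -133956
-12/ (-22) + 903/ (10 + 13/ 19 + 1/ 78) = 14815824/ 174383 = 84.96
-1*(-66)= 66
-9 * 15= -135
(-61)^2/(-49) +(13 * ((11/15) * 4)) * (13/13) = -27787/735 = -37.81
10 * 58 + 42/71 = 580.59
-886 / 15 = -59.07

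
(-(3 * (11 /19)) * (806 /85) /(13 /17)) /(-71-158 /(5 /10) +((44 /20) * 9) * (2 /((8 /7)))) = 2728 /44631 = 0.06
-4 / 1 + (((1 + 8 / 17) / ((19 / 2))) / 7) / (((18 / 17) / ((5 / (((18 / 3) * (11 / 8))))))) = -157504 / 39501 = -3.99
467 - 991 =-524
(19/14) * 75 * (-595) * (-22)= 1332375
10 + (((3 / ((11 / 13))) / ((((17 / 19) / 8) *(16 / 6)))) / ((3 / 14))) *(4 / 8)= 7057 / 187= 37.74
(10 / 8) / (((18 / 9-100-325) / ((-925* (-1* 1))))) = -4625 / 1692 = -2.73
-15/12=-5/4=-1.25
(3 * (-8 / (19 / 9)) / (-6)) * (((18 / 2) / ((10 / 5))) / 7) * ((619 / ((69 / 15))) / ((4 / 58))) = 2376.64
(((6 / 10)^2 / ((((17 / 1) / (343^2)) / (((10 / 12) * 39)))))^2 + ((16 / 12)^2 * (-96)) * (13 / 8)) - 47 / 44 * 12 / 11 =68778834197854007 / 10490700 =6556172056.95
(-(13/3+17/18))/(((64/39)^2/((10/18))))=-80275/73728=-1.09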